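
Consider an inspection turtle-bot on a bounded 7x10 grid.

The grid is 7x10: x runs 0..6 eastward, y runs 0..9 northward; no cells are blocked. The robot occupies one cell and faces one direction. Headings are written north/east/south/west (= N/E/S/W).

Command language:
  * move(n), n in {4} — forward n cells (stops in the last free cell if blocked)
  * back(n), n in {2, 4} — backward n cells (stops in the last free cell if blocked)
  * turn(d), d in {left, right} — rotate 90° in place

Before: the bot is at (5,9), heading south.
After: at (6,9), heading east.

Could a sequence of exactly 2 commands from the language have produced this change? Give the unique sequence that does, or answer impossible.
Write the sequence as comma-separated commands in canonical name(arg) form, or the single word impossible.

key: running move(4) before turn(left) would end elsewhere — order is forced
begin: at (5,9), heading south
step 1 (turn(left)): at (5,9), heading east
step 2 (move(4)): at (6,9), heading east
all 25 alternatives checked — unique.

turn(left), move(4)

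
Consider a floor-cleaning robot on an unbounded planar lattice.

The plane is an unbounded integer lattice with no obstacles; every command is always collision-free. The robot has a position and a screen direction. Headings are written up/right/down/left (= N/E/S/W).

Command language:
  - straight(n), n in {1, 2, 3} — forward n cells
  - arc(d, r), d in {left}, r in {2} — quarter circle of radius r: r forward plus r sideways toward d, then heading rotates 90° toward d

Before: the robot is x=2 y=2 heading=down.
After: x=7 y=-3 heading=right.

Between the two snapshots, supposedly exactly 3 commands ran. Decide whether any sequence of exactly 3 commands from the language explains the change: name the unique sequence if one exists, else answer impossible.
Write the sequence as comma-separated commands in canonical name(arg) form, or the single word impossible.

key: cell and facing (now E) both changed — the 3 commands mix motion and turning
initial: x=2 y=2 heading=down
[1] after straight(3): x=2 y=-1 heading=down
[2] after arc(left, 2): x=4 y=-3 heading=right
[3] after straight(3): x=7 y=-3 heading=right
all 64 alternatives checked — unique.

straight(3), arc(left, 2), straight(3)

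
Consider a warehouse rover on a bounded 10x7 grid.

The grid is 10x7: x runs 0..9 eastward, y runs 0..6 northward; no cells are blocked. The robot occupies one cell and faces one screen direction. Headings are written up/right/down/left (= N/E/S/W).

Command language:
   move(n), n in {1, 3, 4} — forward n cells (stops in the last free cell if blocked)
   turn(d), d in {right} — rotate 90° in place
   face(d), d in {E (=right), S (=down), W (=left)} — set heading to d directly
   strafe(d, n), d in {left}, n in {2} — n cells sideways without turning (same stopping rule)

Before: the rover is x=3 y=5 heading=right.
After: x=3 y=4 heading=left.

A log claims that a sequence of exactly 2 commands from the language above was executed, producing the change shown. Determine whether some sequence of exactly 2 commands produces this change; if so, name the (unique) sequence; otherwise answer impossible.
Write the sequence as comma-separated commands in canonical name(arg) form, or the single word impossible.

impossible

all 64 sequences checked — none match.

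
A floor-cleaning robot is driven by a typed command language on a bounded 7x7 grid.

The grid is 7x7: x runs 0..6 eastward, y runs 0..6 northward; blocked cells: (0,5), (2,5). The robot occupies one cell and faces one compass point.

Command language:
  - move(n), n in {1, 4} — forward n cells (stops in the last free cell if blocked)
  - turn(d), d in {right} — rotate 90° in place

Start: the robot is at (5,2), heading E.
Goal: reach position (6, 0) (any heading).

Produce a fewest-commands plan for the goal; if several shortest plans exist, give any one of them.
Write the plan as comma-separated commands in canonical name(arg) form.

start: at (5,2), heading E
1. move(4) → at (6,2), heading E
2. turn(right) → at (6,2), heading S
3. move(4) → at (6,0), heading S
nothing shorter than 3 reaches the goal.

move(4), turn(right), move(4)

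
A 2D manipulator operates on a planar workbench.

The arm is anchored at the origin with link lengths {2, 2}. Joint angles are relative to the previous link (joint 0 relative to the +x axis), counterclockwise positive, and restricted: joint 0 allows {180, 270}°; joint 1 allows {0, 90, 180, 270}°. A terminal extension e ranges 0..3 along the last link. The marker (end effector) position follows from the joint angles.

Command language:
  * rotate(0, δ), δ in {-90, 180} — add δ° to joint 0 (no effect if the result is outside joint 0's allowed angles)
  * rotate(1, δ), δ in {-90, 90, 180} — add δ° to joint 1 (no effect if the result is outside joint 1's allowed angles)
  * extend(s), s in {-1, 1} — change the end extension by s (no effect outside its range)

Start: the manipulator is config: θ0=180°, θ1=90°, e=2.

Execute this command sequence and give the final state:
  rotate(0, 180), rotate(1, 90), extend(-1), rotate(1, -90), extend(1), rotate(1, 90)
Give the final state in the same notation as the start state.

config: θ0=180°, θ1=180°, e=2

from: config: θ0=180°, θ1=90°, e=2
1. rotate(0, 180) → config: θ0=180°, θ1=90°, e=2
2. rotate(1, 90) → config: θ0=180°, θ1=180°, e=2
3. extend(-1) → config: θ0=180°, θ1=180°, e=1
4. rotate(1, -90) → config: θ0=180°, θ1=90°, e=1
5. extend(1) → config: θ0=180°, θ1=90°, e=2
6. rotate(1, 90) → config: θ0=180°, θ1=180°, e=2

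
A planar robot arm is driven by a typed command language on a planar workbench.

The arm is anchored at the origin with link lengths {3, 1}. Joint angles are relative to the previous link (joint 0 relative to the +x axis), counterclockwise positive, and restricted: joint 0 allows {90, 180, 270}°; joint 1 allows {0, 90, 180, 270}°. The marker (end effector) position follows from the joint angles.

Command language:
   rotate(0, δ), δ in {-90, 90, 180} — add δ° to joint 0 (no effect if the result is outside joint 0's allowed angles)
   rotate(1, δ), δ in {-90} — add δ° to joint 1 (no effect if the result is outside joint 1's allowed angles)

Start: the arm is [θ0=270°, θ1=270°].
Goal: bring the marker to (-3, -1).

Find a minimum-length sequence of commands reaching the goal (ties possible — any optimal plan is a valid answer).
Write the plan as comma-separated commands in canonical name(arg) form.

rotate(0, -90), rotate(1, -90), rotate(1, -90)

t0: [θ0=270°, θ1=270°]
step 1 (rotate(0, -90)): [θ0=180°, θ1=270°]
step 2 (rotate(1, -90)): [θ0=180°, θ1=180°]
step 3 (rotate(1, -90)): [θ0=180°, θ1=90°]
shorter routes all fall short; 3 is best.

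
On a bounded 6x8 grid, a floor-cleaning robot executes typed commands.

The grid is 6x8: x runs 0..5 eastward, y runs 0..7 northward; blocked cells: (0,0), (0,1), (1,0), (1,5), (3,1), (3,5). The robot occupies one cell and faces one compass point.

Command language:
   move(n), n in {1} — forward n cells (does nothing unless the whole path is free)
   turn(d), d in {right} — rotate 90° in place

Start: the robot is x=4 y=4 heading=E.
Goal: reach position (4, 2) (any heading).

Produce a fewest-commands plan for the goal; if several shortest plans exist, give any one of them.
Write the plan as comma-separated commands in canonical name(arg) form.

begin: x=4 y=4 heading=E
step 1 (turn(right)): x=4 y=4 heading=S
step 2 (move(1)): x=4 y=3 heading=S
step 3 (move(1)): x=4 y=2 heading=S
shorter routes all fall short; 3 is best.

turn(right), move(1), move(1)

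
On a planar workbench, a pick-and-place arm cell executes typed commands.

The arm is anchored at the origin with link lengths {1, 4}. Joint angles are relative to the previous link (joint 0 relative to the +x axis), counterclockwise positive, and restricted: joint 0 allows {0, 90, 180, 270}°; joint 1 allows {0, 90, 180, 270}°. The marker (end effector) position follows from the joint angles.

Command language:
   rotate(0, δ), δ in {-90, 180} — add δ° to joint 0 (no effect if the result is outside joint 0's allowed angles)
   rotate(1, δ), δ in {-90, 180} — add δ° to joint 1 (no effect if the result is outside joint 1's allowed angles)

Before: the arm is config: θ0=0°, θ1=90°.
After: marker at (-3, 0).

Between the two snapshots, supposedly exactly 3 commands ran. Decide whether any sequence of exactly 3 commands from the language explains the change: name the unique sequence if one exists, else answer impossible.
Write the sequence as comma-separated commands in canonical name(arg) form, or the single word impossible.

t0: config: θ0=0°, θ1=90°
1. rotate(1, -90) → config: θ0=0°, θ1=0°
2. rotate(1, -90) → config: θ0=0°, θ1=270°
3. rotate(1, -90) → config: θ0=0°, θ1=180°
all 64 alternatives checked — unique.

rotate(1, -90), rotate(1, -90), rotate(1, -90)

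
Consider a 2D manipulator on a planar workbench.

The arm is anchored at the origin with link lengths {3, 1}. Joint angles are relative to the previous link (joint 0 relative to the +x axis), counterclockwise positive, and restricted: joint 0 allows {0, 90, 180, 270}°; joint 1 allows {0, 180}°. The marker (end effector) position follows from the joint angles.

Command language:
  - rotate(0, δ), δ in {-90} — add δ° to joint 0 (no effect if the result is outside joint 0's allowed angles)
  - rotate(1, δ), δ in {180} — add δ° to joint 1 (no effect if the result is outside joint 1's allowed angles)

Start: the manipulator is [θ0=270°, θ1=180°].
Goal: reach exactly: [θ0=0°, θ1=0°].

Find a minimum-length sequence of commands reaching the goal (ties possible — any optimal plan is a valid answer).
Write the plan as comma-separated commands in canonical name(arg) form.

from: [θ0=270°, θ1=180°]
t=1 rotate(1, 180) ⇒ [θ0=270°, θ1=0°]
t=2 rotate(0, -90) ⇒ [θ0=180°, θ1=0°]
t=3 rotate(0, -90) ⇒ [θ0=90°, θ1=0°]
t=4 rotate(0, -90) ⇒ [θ0=0°, θ1=0°]
no 3-step plan works, so 4 is optimal.

rotate(1, 180), rotate(0, -90), rotate(0, -90), rotate(0, -90)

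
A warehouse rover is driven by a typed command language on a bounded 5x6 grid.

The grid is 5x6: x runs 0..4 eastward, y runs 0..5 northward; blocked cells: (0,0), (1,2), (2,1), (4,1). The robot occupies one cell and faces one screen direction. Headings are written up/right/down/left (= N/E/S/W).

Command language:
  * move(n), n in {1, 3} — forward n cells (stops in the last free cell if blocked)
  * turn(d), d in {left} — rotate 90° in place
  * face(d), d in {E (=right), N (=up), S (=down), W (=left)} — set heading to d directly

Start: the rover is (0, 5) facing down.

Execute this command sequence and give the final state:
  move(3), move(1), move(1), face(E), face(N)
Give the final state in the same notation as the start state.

from: (0, 5) facing down
step 1 (move(3)): (0, 2) facing down
step 2 (move(1)): (0, 1) facing down
step 3 (move(1)): (0, 1) facing down
step 4 (face(E)): (0, 1) facing right
step 5 (face(N)): (0, 1) facing up

(0, 1) facing up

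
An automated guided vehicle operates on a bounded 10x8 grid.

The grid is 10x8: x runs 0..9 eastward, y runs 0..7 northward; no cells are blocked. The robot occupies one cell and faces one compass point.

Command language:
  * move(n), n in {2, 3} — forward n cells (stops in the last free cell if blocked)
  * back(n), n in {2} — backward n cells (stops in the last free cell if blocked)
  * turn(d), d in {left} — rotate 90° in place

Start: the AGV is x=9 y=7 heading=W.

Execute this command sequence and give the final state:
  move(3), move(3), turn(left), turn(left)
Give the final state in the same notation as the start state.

begin: x=9 y=7 heading=W
[1] after move(3): x=6 y=7 heading=W
[2] after move(3): x=3 y=7 heading=W
[3] after turn(left): x=3 y=7 heading=S
[4] after turn(left): x=3 y=7 heading=E

x=3 y=7 heading=E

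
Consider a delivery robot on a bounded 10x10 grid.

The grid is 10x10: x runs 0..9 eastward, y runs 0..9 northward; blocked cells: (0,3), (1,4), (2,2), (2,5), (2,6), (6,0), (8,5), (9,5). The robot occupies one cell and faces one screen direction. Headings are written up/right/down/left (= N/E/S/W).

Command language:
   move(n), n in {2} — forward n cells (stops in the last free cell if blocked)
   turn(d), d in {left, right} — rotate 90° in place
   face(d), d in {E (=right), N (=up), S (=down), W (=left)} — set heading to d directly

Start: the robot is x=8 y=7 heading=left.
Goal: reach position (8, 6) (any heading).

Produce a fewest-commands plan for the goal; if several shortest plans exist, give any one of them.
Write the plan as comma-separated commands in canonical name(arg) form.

t0: x=8 y=7 heading=left
t=1 face(S) ⇒ x=8 y=7 heading=down
t=2 move(2) ⇒ x=8 y=6 heading=down
no 1-step plan works, so 2 is optimal.

face(S), move(2)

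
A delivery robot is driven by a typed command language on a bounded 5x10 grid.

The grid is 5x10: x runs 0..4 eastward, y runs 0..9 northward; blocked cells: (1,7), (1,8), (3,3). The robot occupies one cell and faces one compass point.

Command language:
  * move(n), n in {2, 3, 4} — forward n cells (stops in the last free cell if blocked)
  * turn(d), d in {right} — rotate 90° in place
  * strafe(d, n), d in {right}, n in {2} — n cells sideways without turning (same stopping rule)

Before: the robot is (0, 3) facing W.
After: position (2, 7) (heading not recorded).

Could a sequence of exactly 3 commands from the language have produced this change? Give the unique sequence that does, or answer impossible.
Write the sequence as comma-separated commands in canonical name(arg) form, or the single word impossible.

key: running move(4) before turn(right) would end elsewhere — order is forced
start: (0, 3) facing W
[1] after turn(right): (0, 3) facing N
[2] after strafe(right, 2): (2, 3) facing N
[3] after move(4): (2, 7) facing N
no rival 3-sequence matches.

turn(right), strafe(right, 2), move(4)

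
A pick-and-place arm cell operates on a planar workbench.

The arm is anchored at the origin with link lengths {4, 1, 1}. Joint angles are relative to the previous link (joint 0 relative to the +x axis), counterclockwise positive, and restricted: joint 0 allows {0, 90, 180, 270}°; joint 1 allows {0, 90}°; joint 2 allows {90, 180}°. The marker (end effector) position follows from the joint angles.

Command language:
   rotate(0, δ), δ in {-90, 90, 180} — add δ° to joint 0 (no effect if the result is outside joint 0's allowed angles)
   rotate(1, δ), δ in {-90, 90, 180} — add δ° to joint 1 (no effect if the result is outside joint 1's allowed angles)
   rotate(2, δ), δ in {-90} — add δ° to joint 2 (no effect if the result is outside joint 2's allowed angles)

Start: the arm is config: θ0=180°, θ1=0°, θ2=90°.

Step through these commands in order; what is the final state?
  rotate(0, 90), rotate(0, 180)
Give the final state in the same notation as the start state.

begin: config: θ0=180°, θ1=0°, θ2=90°
step 1 (rotate(0, 90)): config: θ0=270°, θ1=0°, θ2=90°
step 2 (rotate(0, 180)): config: θ0=90°, θ1=0°, θ2=90°

config: θ0=90°, θ1=0°, θ2=90°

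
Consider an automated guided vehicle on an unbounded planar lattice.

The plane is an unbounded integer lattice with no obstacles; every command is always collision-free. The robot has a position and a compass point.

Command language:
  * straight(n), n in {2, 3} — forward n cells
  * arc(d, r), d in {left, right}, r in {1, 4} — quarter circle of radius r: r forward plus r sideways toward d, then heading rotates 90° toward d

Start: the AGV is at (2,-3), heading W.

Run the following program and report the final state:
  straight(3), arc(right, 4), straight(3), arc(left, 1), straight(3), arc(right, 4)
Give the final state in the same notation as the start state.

start: at (2,-3), heading W
1. straight(3) → at (-1,-3), heading W
2. arc(right, 4) → at (-5,1), heading N
3. straight(3) → at (-5,4), heading N
4. arc(left, 1) → at (-6,5), heading W
5. straight(3) → at (-9,5), heading W
6. arc(right, 4) → at (-13,9), heading N

at (-13,9), heading N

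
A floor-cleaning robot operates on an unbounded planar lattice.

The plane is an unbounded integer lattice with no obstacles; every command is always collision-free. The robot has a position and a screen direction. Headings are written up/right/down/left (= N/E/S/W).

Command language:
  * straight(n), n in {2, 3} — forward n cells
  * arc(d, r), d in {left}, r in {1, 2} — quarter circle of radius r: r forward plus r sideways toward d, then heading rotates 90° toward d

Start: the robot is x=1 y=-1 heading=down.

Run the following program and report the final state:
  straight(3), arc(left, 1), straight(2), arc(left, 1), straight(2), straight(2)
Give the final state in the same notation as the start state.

x=5 y=0 heading=up

from: x=1 y=-1 heading=down
[1] after straight(3): x=1 y=-4 heading=down
[2] after arc(left, 1): x=2 y=-5 heading=right
[3] after straight(2): x=4 y=-5 heading=right
[4] after arc(left, 1): x=5 y=-4 heading=up
[5] after straight(2): x=5 y=-2 heading=up
[6] after straight(2): x=5 y=0 heading=up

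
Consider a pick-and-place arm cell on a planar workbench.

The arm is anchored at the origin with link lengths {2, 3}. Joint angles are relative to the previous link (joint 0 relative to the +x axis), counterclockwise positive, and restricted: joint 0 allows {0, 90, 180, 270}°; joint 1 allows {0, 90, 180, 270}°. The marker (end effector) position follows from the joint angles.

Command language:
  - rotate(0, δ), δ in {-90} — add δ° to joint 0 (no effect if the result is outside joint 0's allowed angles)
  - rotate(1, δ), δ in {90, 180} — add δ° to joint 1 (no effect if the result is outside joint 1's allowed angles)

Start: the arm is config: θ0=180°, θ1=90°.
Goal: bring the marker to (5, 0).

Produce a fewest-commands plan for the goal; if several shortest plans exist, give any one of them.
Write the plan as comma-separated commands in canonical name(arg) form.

rotate(1, 180), rotate(0, -90), rotate(0, -90), rotate(1, 90)

begin: config: θ0=180°, θ1=90°
1. rotate(1, 180) → config: θ0=180°, θ1=270°
2. rotate(0, -90) → config: θ0=90°, θ1=270°
3. rotate(0, -90) → config: θ0=0°, θ1=270°
4. rotate(1, 90) → config: θ0=0°, θ1=0°
shorter routes all fall short; 4 is best.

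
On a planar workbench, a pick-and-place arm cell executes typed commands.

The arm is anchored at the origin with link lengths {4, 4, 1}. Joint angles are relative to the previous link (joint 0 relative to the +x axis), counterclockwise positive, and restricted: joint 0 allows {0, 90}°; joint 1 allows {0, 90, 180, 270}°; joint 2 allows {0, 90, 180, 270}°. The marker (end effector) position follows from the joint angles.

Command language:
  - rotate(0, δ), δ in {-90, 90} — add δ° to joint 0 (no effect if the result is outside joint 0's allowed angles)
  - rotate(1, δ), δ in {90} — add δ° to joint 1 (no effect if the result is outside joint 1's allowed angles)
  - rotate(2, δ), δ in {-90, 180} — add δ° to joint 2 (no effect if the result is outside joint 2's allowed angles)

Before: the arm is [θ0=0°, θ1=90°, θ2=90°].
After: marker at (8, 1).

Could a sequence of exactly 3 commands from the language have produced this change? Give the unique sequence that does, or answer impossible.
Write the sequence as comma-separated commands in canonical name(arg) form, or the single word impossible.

t0: [θ0=0°, θ1=90°, θ2=90°]
t=1 rotate(1, 90) ⇒ [θ0=0°, θ1=180°, θ2=90°]
t=2 rotate(1, 90) ⇒ [θ0=0°, θ1=270°, θ2=90°]
t=3 rotate(1, 90) ⇒ [θ0=0°, θ1=0°, θ2=90°]
no other 3-command option fits: unique.

rotate(1, 90), rotate(1, 90), rotate(1, 90)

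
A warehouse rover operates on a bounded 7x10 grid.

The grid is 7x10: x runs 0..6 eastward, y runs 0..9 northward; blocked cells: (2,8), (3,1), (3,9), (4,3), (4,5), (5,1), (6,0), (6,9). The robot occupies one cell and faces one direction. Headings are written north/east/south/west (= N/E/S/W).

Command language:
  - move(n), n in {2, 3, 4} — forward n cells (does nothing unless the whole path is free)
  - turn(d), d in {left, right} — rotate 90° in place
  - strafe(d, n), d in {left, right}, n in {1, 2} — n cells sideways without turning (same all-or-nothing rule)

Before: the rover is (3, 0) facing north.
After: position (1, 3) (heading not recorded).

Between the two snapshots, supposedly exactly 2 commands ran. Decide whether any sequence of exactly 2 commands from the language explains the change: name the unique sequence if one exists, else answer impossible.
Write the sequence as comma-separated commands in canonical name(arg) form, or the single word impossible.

strafe(left, 2), move(3)

key: running move(3) before strafe(left, 2) would end elsewhere — order is forced
initial: (3, 0) facing north
step 1 (strafe(left, 2)): (1, 0) facing north
step 2 (move(3)): (1, 3) facing north
no other 2-command option fits: unique.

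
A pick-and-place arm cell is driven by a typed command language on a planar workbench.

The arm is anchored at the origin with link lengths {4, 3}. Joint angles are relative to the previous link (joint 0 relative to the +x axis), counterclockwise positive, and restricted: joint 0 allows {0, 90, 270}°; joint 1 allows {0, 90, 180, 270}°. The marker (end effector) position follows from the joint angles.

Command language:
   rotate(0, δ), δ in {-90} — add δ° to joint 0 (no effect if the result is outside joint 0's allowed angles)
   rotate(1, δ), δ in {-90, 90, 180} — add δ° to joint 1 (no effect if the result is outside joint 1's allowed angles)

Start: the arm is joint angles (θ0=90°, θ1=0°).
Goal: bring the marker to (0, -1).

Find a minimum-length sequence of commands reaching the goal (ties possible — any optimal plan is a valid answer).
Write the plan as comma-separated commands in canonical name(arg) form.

rotate(1, 180), rotate(0, -90), rotate(0, -90)

initial: joint angles (θ0=90°, θ1=0°)
[1] after rotate(1, 180): joint angles (θ0=90°, θ1=180°)
[2] after rotate(0, -90): joint angles (θ0=0°, θ1=180°)
[3] after rotate(0, -90): joint angles (θ0=270°, θ1=180°)
no 2-step plan works, so 3 is optimal.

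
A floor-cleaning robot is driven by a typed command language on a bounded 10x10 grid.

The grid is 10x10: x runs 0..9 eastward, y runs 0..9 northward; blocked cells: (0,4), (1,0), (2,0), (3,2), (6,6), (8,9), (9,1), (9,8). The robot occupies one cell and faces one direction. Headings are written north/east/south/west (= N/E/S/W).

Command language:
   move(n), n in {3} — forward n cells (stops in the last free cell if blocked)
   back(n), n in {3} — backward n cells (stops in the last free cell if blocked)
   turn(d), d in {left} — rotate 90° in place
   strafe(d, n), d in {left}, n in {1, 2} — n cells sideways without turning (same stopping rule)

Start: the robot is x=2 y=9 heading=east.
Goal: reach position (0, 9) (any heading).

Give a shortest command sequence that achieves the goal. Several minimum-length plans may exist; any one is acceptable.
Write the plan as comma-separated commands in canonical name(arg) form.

t0: x=2 y=9 heading=east
t=1 back(3) ⇒ x=0 y=9 heading=east
shorter routes all fall short; 1 is best.

back(3)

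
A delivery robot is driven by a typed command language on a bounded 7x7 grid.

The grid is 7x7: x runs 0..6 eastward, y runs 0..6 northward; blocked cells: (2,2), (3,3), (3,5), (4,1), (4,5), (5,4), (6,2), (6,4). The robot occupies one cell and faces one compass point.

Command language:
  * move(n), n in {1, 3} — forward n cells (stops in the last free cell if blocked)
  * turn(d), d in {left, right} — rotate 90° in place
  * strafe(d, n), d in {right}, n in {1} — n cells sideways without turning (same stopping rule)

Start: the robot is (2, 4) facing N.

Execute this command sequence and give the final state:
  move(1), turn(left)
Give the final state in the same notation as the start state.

(2, 5) facing W

start: (2, 4) facing N
t=1 move(1) ⇒ (2, 5) facing N
t=2 turn(left) ⇒ (2, 5) facing W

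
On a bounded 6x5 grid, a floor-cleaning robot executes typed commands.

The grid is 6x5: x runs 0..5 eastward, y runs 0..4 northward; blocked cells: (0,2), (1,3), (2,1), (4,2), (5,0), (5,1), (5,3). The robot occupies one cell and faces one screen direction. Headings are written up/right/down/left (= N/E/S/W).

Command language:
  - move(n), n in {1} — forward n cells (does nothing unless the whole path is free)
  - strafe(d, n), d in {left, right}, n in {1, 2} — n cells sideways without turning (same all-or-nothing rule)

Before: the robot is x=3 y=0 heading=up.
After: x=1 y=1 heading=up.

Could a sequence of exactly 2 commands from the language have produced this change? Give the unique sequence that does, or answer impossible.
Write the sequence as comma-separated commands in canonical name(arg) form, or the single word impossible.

key: still facing N at the end — nothing in the sequence rotates
t0: x=3 y=0 heading=up
[1] after strafe(left, 2): x=1 y=0 heading=up
[2] after move(1): x=1 y=1 heading=up
no rival 2-sequence matches.

strafe(left, 2), move(1)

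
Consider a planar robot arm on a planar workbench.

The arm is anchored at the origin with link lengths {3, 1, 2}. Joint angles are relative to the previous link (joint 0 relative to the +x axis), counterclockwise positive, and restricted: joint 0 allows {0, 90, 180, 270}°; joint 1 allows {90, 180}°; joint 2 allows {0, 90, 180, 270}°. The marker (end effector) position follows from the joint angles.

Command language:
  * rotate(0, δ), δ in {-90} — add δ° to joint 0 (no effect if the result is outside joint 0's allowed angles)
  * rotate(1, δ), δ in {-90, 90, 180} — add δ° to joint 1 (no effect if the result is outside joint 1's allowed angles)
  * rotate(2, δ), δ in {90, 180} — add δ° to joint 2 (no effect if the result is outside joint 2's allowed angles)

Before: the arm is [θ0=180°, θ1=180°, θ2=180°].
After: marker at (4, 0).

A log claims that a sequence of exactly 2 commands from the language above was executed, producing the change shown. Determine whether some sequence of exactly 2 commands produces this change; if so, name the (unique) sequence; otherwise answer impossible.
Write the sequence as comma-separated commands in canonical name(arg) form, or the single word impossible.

from: [θ0=180°, θ1=180°, θ2=180°]
[1] after rotate(0, -90): [θ0=90°, θ1=180°, θ2=180°]
[2] after rotate(0, -90): [θ0=0°, θ1=180°, θ2=180°]
all 36 alternatives checked — unique.

rotate(0, -90), rotate(0, -90)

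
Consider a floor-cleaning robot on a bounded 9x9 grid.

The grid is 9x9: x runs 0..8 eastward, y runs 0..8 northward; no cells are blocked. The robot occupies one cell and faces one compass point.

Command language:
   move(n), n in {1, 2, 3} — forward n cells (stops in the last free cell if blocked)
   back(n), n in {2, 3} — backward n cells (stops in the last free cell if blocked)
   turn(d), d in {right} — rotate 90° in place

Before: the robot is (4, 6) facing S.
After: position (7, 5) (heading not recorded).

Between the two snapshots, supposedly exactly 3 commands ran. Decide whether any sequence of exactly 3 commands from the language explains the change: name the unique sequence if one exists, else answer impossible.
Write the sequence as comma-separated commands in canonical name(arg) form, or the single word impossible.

key: order matters: swapping move(1) and back(3) lands elsewhere
start: (4, 6) facing S
[1] after move(1): (4, 5) facing S
[2] after turn(right): (4, 5) facing W
[3] after back(3): (7, 5) facing W
all 216 alternatives checked — unique.

move(1), turn(right), back(3)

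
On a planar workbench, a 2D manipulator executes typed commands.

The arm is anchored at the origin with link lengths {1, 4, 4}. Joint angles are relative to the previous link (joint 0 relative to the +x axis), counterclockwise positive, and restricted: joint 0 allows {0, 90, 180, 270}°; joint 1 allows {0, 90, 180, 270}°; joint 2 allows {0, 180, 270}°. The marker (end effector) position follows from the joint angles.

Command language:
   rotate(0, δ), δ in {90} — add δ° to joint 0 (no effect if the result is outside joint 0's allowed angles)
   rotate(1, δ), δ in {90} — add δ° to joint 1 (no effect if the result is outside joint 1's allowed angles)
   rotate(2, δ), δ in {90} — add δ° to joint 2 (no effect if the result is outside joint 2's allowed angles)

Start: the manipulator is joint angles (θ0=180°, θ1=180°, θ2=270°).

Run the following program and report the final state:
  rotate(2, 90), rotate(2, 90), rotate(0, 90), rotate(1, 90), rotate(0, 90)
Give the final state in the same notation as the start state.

t0: joint angles (θ0=180°, θ1=180°, θ2=270°)
1. rotate(2, 90) → joint angles (θ0=180°, θ1=180°, θ2=0°)
2. rotate(2, 90) → joint angles (θ0=180°, θ1=180°, θ2=0°)
3. rotate(0, 90) → joint angles (θ0=270°, θ1=180°, θ2=0°)
4. rotate(1, 90) → joint angles (θ0=270°, θ1=270°, θ2=0°)
5. rotate(0, 90) → joint angles (θ0=0°, θ1=270°, θ2=0°)

joint angles (θ0=0°, θ1=270°, θ2=0°)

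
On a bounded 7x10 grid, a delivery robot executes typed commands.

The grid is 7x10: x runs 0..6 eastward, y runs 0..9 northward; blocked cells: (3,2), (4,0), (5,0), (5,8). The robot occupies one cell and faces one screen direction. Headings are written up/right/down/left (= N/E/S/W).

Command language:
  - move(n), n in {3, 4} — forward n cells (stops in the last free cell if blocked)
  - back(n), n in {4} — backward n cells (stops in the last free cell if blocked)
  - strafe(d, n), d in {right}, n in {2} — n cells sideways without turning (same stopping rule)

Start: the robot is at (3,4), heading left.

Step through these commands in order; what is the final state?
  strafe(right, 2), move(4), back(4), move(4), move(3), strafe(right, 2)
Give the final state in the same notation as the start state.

from: at (3,4), heading left
1. strafe(right, 2) → at (3,6), heading left
2. move(4) → at (0,6), heading left
3. back(4) → at (4,6), heading left
4. move(4) → at (0,6), heading left
5. move(3) → at (0,6), heading left
6. strafe(right, 2) → at (0,8), heading left

at (0,8), heading left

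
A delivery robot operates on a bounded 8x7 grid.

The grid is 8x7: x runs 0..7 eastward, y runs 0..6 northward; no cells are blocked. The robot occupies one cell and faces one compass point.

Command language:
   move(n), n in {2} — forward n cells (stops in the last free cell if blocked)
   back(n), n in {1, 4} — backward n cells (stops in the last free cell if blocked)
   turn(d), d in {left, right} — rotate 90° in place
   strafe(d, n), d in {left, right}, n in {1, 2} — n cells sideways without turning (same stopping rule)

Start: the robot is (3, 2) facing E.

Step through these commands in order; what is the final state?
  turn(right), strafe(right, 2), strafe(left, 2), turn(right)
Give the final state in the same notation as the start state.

(3, 2) facing W

t0: (3, 2) facing E
step 1 (turn(right)): (3, 2) facing S
step 2 (strafe(right, 2)): (1, 2) facing S
step 3 (strafe(left, 2)): (3, 2) facing S
step 4 (turn(right)): (3, 2) facing W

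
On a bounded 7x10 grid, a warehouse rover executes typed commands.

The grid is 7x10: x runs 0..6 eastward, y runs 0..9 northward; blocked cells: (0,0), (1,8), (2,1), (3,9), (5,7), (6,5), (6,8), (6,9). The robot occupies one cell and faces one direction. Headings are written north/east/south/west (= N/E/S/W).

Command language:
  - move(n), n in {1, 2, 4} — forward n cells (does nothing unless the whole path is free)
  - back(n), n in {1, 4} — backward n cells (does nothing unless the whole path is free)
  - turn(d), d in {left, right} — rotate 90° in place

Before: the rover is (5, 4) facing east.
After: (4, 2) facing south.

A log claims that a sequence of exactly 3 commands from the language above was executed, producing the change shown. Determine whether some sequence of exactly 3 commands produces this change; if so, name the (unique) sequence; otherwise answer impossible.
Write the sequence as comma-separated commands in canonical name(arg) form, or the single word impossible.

back(1), turn(right), move(2)

key: running move(2) before back(1) would end elsewhere — order is forced
start: (5, 4) facing east
t=1 back(1) ⇒ (4, 4) facing east
t=2 turn(right) ⇒ (4, 4) facing south
t=3 move(2) ⇒ (4, 2) facing south
no other 3-command option fits: unique.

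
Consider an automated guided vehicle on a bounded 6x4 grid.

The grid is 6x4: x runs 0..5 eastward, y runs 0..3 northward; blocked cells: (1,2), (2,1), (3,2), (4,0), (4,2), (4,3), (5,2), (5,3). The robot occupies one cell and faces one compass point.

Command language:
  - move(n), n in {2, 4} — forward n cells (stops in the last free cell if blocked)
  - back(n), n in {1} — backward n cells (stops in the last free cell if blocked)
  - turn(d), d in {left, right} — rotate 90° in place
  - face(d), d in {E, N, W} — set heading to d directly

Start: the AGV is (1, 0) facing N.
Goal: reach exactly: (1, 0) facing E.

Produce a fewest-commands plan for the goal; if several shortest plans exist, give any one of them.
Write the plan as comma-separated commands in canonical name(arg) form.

initial: (1, 0) facing N
step 1 (turn(right)): (1, 0) facing E
no 0-step plan works, so 1 is optimal.

turn(right)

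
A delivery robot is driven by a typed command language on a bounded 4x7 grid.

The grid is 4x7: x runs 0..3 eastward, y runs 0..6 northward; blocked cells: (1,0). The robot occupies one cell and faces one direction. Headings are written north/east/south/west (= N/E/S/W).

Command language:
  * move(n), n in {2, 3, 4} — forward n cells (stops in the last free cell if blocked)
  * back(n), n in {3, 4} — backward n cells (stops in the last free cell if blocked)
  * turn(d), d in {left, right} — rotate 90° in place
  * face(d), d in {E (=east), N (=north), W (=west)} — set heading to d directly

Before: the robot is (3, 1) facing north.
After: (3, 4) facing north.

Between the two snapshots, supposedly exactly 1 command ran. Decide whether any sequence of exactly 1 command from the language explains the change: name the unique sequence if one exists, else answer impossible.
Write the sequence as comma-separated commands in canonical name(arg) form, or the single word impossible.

move(3)

key: still facing N — the one step turns nothing
start: (3, 1) facing north
1. move(3) → (3, 4) facing north
no other 1-command option fits: unique.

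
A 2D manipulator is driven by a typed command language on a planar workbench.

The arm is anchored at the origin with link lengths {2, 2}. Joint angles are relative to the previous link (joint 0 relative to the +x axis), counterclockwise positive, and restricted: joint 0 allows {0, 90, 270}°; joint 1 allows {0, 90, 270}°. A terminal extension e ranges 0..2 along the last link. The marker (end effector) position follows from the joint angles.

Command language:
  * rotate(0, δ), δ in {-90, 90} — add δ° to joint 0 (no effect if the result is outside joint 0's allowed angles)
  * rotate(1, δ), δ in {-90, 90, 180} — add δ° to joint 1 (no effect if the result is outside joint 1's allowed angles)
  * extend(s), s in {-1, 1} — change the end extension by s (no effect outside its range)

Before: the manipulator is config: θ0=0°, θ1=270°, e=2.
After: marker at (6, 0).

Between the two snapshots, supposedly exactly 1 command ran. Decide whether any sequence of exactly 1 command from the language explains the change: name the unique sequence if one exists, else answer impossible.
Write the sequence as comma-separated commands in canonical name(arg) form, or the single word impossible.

rotate(1, 90)

start: config: θ0=0°, θ1=270°, e=2
step 1 (rotate(1, 90)): config: θ0=0°, θ1=0°, e=2
no rival 1-sequence matches.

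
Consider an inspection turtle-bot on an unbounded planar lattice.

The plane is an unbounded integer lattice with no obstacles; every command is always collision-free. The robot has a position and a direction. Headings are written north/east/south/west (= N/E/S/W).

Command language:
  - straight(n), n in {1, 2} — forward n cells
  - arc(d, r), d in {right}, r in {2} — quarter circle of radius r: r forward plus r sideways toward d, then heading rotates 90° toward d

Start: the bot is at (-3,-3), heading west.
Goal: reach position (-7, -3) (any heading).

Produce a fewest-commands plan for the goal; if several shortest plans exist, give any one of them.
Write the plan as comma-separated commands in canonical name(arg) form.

straight(2), straight(2)

begin: at (-3,-3), heading west
[1] after straight(2): at (-5,-3), heading west
[2] after straight(2): at (-7,-3), heading west
no 1-step plan works, so 2 is optimal.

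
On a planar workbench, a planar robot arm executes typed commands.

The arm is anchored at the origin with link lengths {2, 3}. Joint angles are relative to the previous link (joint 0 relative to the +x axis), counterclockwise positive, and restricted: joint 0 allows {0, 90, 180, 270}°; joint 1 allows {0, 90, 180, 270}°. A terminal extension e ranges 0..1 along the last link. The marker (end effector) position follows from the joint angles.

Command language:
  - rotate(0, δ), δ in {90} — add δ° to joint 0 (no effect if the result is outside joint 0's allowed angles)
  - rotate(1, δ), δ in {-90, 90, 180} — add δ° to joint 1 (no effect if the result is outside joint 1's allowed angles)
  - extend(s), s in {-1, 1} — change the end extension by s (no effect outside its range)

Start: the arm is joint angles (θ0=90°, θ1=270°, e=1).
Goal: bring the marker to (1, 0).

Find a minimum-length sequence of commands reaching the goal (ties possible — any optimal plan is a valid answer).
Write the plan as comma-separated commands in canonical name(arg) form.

rotate(1, -90), extend(-1), rotate(0, 90)

start: joint angles (θ0=90°, θ1=270°, e=1)
step 1 (rotate(1, -90)): joint angles (θ0=90°, θ1=180°, e=1)
step 2 (extend(-1)): joint angles (θ0=90°, θ1=180°, e=0)
step 3 (rotate(0, 90)): joint angles (θ0=180°, θ1=180°, e=0)
shorter routes all fall short; 3 is best.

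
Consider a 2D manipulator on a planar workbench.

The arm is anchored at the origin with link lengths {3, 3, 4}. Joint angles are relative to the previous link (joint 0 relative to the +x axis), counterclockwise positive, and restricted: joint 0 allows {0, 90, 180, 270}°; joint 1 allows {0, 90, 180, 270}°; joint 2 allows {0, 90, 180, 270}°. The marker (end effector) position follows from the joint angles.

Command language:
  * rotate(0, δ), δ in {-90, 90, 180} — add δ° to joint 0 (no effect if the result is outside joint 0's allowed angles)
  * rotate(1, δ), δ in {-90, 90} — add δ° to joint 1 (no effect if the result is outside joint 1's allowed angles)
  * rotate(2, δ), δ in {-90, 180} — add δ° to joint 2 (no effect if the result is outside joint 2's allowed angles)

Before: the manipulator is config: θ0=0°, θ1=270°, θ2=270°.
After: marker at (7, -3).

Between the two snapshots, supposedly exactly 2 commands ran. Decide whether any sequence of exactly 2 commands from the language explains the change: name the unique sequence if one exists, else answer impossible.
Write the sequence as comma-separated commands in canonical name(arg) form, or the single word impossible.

start: config: θ0=0°, θ1=270°, θ2=270°
step 1 (rotate(2, -90)): config: θ0=0°, θ1=270°, θ2=180°
step 2 (rotate(2, -90)): config: θ0=0°, θ1=270°, θ2=90°
all 49 alternatives checked — unique.

rotate(2, -90), rotate(2, -90)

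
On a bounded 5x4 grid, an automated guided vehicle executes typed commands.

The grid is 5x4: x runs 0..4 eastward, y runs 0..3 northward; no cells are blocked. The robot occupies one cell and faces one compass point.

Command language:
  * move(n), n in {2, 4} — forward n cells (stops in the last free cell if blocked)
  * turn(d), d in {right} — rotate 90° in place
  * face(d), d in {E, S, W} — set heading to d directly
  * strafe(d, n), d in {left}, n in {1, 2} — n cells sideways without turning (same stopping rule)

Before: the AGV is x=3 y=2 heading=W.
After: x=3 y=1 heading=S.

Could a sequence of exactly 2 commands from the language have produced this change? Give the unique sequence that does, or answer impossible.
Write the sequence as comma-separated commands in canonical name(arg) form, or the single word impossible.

strafe(left, 1), face(S)

key: position moved to (3,1) AND the heading swung to S — translation plus rotation needed
initial: x=3 y=2 heading=W
t=1 strafe(left, 1) ⇒ x=3 y=1 heading=W
t=2 face(S) ⇒ x=3 y=1 heading=S
uniquely the one of 64 2-step routes that fits.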